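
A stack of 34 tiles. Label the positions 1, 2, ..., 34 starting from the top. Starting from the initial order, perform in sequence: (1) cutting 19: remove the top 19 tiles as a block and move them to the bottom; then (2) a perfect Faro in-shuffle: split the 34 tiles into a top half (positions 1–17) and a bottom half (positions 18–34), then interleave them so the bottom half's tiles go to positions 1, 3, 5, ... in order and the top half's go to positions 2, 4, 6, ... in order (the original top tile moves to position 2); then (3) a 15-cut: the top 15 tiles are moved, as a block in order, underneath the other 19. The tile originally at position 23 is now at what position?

27

Track the tile from position 23 forward through each operation:
  after op 1 (cut 19): 23 → 4
  after op 2 (in-shuffle): 4 → 8
  after op 3 (cut 15): 8 → 27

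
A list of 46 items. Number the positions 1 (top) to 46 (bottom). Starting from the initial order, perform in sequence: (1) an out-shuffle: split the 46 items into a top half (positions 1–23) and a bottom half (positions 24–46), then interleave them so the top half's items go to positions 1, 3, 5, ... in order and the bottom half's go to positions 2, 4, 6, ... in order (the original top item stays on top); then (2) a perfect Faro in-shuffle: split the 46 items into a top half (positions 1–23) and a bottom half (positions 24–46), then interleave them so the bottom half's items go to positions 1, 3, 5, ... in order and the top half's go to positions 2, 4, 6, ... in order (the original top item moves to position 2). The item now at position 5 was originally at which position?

36

Undo the operations in reverse order, starting from position 5:
  undo op 2 (in-shuffle, from bottom half): 5 ← 26
  undo op 1 (out-shuffle, from bottom half): 26 ← 36
So the item at position 5 came from original position 36.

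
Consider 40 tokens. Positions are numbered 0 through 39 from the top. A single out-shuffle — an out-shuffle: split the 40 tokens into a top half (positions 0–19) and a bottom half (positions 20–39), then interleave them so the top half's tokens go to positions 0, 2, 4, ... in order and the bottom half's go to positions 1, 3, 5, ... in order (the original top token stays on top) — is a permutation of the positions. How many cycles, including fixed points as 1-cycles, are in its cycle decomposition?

Trace each unvisited position around until it returns:
(0) (1 2 4 8 16 32 ... len 12) (3 6 12 24 9 18 ... len 12) (7 14 28 17 34 29 ... len 12) (13 26) (39)
6 cycles in total.

6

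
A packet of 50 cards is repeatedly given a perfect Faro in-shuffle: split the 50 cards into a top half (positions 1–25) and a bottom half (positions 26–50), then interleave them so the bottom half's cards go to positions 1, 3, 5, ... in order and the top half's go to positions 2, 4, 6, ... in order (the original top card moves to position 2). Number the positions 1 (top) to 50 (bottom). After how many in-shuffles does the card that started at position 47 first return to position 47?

Follow position 47 under repeated in-shuffles:
47 → 43 → 35 → 19 → 38 → 25 → 50 → 49 → 47
It first returns after 8 in-shuffles.

8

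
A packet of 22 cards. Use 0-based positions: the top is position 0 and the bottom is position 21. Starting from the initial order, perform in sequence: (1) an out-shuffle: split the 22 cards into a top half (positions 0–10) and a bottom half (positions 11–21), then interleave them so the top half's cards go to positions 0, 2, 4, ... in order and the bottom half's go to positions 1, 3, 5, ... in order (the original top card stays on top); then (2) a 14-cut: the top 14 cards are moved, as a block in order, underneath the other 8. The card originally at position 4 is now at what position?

Track the card from position 4 forward through each operation:
  after op 1 (out-shuffle): 4 → 8
  after op 2 (cut 14): 8 → 16

16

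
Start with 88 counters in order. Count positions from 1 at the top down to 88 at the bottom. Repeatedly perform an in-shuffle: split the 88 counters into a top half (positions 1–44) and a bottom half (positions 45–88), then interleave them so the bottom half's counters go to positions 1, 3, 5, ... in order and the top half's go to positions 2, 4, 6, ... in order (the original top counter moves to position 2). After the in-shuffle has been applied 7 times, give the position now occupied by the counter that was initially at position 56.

Track the counter's position through each in-shuffle:
56 → 23 → 46 → 3 → 6 → 12 → 24 → 48

48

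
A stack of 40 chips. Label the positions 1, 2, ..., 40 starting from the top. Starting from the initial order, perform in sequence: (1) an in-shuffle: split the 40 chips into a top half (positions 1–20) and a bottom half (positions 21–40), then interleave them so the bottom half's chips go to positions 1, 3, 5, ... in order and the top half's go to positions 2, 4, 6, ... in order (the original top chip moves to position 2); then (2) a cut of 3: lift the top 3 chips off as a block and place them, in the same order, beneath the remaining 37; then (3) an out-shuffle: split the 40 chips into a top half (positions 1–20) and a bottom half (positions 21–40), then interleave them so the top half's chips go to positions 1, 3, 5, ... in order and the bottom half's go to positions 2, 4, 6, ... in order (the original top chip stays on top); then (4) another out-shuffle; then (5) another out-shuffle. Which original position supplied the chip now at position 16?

Undo the operations in reverse order, starting from position 16:
  undo op 5 (out-shuffle, from bottom half): 16 ← 28
  undo op 4 (out-shuffle, from bottom half): 28 ← 34
  undo op 3 (out-shuffle, from bottom half): 34 ← 37
  undo op 2 (cut 3): 37 ← 40
  undo op 1 (in-shuffle, from top half): 40 ← 20
So the chip at position 16 came from original position 20.

20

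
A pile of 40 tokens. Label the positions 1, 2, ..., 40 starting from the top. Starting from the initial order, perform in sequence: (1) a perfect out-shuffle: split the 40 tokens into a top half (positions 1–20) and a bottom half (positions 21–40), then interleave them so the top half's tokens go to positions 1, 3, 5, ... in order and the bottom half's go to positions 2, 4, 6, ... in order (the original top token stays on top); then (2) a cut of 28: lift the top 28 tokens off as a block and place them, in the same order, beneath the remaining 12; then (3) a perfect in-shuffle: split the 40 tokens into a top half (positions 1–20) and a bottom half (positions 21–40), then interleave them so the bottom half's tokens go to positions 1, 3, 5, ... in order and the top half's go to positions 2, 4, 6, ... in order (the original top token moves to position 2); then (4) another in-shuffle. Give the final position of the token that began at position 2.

Track the token from position 2 forward through each operation:
  after op 1 (out-shuffle): 2 → 3
  after op 2 (cut 28): 3 → 15
  after op 3 (in-shuffle): 15 → 30
  after op 4 (in-shuffle): 30 → 19

19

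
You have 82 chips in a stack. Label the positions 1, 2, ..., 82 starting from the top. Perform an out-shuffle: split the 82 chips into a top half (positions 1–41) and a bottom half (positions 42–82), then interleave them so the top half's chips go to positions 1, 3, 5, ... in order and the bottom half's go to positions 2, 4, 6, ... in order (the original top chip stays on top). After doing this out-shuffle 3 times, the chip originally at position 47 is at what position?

45

Track the chip's position through each out-shuffle:
47 → 12 → 23 → 45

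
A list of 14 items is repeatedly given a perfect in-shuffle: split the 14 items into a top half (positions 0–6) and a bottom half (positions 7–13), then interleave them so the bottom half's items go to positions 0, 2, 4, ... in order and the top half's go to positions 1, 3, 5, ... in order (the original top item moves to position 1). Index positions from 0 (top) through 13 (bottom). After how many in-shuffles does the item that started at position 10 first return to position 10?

Follow position 10 under repeated in-shuffles:
10 → 6 → 13 → 12 → 10
It first returns after 4 in-shuffles.

4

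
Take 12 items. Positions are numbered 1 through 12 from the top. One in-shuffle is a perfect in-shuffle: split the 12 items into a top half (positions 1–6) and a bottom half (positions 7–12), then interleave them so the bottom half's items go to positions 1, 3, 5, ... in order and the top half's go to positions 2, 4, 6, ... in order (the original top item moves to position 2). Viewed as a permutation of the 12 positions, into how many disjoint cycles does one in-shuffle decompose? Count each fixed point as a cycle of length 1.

Trace each unvisited position around until it returns:
(1 2 4 8 3 6 ... len 12)
1 cycle in total.

1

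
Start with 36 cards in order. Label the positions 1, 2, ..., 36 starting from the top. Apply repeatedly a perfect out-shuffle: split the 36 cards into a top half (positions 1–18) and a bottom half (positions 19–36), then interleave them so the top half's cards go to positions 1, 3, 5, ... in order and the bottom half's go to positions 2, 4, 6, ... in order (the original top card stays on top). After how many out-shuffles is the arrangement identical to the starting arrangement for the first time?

The out-shuffle permutes the 36 positions with cycle lengths [1, 1, 3, 3, 4, 12, 12].
Every card is home exactly when every cycle has completed a whole number of laps, i.e. after lcm(1, 3, 4, 12) = 12 out-shuffles.

12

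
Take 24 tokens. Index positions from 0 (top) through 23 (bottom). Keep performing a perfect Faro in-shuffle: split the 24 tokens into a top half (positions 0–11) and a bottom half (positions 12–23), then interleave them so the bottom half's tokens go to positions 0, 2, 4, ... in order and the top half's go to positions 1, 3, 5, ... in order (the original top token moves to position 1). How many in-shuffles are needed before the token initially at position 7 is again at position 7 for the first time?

20

Follow position 7 under repeated in-shuffles:
7 → 15 → 6 → 13 → 2 → 5 → 11 → 23 → 22 → 20 → 16 → 8 → 17 → 10 → 21 → 18 → 12 → 0 → 1 → 3 → 7
It first returns after 20 in-shuffles.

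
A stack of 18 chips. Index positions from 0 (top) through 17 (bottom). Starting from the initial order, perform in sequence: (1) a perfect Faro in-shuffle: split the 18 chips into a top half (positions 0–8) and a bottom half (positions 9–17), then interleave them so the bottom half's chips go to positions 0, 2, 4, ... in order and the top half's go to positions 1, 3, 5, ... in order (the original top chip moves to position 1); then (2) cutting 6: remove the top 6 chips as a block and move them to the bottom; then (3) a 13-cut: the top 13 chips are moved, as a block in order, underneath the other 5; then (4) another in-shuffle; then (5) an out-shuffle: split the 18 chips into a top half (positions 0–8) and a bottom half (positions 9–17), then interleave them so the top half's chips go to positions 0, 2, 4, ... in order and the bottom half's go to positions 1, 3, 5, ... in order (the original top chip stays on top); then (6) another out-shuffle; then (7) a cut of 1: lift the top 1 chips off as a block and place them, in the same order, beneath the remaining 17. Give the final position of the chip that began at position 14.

Track the chip from position 14 forward through each operation:
  after op 1 (in-shuffle): 14 → 10
  after op 2 (cut 6): 10 → 4
  after op 3 (cut 13): 4 → 9
  after op 4 (in-shuffle): 9 → 0
  after op 5 (out-shuffle): 0 → 0
  after op 6 (out-shuffle): 0 → 0
  after op 7 (cut 1): 0 → 17

17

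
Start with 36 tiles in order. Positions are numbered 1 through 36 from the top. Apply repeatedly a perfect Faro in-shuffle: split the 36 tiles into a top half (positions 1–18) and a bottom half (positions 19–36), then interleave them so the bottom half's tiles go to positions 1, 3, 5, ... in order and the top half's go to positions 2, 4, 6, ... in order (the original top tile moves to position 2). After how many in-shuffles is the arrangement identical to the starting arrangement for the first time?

36

The in-shuffle permutes the 36 positions with cycle lengths [36].
Every tile is home exactly when every cycle has completed a whole number of laps, i.e. after lcm(36) = 36 in-shuffles.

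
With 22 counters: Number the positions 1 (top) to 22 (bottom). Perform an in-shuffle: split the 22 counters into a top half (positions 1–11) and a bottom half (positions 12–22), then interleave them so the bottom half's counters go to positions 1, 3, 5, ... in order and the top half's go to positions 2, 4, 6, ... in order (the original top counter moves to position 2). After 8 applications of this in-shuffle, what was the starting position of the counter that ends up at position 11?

19

Work backwards from position 11, undoing one in-shuffle at a time:
11 ← 17 ← 20 ← 10 ← 5 ← 14 ← 7 ← 15 ← 19
So the counter now at position 11 started at position 19.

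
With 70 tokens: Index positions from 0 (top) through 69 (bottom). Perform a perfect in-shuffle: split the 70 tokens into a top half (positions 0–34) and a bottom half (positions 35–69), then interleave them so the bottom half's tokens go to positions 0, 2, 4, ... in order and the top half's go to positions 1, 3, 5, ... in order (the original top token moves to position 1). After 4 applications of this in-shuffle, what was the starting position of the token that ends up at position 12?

Work backwards from position 12, undoing one in-shuffle at a time:
12 ← 41 ← 20 ← 45 ← 22
So the token now at position 12 started at position 22.

22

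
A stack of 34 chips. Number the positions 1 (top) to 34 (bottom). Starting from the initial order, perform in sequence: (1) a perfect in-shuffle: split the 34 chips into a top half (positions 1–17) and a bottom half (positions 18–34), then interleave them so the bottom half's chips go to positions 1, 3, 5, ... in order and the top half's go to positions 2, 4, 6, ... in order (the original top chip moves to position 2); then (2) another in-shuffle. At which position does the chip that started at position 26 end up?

34

Track the chip from position 26 forward through each operation:
  after op 1 (in-shuffle): 26 → 17
  after op 2 (in-shuffle): 17 → 34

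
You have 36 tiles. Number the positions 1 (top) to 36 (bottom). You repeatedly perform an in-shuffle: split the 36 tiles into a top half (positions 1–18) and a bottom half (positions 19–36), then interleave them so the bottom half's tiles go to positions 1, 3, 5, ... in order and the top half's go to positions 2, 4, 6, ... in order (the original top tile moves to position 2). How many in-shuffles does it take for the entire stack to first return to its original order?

36

The in-shuffle permutes the 36 positions with cycle lengths [36].
Every tile is home exactly when every cycle has completed a whole number of laps, i.e. after lcm(36) = 36 in-shuffles.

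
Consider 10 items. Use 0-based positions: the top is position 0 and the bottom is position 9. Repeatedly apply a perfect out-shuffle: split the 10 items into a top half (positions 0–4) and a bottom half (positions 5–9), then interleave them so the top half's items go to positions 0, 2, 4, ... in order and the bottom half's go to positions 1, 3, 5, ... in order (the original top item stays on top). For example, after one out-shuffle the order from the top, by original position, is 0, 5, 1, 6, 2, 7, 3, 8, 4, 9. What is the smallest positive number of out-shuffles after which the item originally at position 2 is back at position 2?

Follow position 2 under repeated out-shuffles:
2 → 4 → 8 → 7 → 5 → 1 → 2
It first returns after 6 out-shuffles.

6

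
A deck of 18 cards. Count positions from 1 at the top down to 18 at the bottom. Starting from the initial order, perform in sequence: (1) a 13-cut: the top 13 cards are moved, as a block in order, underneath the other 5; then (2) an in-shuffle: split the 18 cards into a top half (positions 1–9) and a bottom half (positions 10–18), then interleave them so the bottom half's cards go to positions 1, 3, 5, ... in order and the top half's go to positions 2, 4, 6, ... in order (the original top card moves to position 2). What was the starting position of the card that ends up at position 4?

Undo the operations in reverse order, starting from position 4:
  undo op 2 (in-shuffle, from top half): 4 ← 2
  undo op 1 (cut 13): 2 ← 15
So the card at position 4 came from original position 15.

15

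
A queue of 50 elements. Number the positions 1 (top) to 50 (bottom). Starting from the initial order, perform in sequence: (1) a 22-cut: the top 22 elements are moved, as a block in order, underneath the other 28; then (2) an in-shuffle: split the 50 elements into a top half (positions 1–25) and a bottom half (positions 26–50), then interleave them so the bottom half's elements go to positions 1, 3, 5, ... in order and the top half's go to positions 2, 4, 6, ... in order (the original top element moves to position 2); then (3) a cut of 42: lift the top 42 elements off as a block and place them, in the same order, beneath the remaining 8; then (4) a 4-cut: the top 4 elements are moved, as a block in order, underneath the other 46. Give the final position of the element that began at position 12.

Track the element from position 12 forward through each operation:
  after op 1 (cut 22): 12 → 40
  after op 2 (in-shuffle): 40 → 29
  after op 3 (cut 42): 29 → 37
  after op 4 (cut 4): 37 → 33

33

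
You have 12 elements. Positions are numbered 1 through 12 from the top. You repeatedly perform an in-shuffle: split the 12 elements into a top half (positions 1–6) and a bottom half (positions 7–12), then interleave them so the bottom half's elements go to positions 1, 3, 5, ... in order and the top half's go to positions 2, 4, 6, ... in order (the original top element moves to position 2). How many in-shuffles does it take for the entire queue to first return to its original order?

12

The in-shuffle permutes the 12 positions with cycle lengths [12].
Every element is home exactly when every cycle has completed a whole number of laps, i.e. after lcm(12) = 12 in-shuffles.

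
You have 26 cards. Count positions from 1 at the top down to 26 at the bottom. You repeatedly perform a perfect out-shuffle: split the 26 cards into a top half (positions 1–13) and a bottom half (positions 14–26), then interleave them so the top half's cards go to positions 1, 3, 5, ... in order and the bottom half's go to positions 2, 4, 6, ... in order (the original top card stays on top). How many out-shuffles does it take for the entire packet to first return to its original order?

20

The out-shuffle permutes the 26 positions with cycle lengths [1, 1, 4, 20].
Every card is home exactly when every cycle has completed a whole number of laps, i.e. after lcm(1, 4, 20) = 20 out-shuffles.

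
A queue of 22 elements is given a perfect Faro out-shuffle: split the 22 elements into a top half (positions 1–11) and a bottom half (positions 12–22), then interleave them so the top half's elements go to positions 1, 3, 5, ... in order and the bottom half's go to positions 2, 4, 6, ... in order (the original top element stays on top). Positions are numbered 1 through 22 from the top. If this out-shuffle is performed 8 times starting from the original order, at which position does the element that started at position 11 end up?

Track the element's position through each out-shuffle:
11 → 21 → 20 → 18 → 14 → 6 → 11 → 21 → 20

20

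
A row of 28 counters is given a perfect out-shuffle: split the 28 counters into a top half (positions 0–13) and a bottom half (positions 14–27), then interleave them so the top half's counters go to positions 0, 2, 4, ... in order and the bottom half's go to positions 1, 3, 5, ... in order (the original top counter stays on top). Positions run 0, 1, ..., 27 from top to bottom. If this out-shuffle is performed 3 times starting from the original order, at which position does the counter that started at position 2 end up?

16

Track the counter's position through each out-shuffle:
2 → 4 → 8 → 16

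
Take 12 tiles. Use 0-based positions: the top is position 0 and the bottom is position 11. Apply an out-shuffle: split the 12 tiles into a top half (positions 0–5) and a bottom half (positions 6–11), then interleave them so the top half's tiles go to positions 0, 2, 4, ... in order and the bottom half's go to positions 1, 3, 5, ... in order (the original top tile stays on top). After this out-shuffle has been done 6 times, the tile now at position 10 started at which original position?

6

Work backwards from position 10, undoing one out-shuffle at a time:
10 ← 5 ← 8 ← 4 ← 2 ← 1 ← 6
So the tile now at position 10 started at position 6.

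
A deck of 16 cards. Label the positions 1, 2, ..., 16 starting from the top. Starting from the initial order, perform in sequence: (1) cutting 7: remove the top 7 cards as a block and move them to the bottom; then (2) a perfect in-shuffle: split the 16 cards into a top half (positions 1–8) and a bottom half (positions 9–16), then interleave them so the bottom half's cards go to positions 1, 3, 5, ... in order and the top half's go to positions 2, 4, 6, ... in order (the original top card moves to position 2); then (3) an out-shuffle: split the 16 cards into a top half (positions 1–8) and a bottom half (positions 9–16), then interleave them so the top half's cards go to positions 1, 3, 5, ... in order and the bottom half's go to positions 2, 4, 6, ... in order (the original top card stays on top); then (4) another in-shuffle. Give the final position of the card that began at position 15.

15

Track the card from position 15 forward through each operation:
  after op 1 (cut 7): 15 → 8
  after op 2 (in-shuffle): 8 → 16
  after op 3 (out-shuffle): 16 → 16
  after op 4 (in-shuffle): 16 → 15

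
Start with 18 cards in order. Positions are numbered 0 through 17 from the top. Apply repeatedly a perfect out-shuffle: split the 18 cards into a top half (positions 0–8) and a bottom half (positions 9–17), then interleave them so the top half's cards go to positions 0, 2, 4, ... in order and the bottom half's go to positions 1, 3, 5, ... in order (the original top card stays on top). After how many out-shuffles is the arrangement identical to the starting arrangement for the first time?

The out-shuffle permutes the 18 positions with cycle lengths [1, 1, 8, 8].
Every card is home exactly when every cycle has completed a whole number of laps, i.e. after lcm(1, 8) = 8 out-shuffles.

8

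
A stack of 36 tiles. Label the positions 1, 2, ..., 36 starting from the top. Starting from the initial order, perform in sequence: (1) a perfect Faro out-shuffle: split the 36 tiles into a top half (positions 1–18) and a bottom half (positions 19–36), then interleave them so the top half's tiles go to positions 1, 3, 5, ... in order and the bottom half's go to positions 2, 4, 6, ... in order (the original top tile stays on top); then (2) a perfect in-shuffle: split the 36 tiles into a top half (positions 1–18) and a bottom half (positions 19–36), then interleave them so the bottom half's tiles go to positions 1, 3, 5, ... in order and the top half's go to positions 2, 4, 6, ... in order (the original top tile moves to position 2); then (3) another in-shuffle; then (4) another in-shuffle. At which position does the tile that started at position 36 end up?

Track the tile from position 36 forward through each operation:
  after op 1 (out-shuffle): 36 → 36
  after op 2 (in-shuffle): 36 → 35
  after op 3 (in-shuffle): 35 → 33
  after op 4 (in-shuffle): 33 → 29

29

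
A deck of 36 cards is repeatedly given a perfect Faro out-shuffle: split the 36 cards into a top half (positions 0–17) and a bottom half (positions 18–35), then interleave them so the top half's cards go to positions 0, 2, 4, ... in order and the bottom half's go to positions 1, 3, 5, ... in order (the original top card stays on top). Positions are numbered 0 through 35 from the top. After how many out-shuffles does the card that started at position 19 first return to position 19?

Follow position 19 under repeated out-shuffles:
19 → 3 → 6 → 12 → 24 → 13 → 26 → 17 → 34 → 33 → 31 → 27 → 19
It first returns after 12 out-shuffles.

12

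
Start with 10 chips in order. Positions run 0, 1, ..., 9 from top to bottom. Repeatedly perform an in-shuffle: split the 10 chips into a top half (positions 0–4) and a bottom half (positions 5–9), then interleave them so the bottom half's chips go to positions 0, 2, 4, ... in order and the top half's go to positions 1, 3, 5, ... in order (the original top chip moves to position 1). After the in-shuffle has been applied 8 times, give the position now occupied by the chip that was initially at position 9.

Track the chip's position through each in-shuffle:
9 → 8 → 6 → 2 → 5 → 0 → 1 → 3 → 7

7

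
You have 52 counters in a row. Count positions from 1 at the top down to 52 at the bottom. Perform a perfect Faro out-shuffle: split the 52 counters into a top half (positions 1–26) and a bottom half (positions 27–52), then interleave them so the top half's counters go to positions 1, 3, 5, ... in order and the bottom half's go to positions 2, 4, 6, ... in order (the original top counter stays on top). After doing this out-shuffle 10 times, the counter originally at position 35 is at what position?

35

Track the counter's position through each out-shuffle:
35 → 18 → 35 → 18 → 35 → 18 → 35 → 18 → 35 → 18 → 35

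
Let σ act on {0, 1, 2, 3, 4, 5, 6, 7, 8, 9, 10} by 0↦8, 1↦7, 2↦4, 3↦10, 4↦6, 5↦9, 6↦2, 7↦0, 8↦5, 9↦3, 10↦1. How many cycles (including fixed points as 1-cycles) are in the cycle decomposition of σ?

Cycle decomposition: (0 8 5 9 3 10 1 7) (2 4 6).
2 cycles.

2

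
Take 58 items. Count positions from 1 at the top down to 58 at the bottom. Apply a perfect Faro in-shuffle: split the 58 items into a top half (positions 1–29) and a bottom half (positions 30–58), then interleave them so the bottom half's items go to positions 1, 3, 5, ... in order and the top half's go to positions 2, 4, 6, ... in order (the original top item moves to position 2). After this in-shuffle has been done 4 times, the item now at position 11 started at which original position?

Work backwards from position 11, undoing one in-shuffle at a time:
11 ← 35 ← 47 ← 53 ← 56
So the item now at position 11 started at position 56.

56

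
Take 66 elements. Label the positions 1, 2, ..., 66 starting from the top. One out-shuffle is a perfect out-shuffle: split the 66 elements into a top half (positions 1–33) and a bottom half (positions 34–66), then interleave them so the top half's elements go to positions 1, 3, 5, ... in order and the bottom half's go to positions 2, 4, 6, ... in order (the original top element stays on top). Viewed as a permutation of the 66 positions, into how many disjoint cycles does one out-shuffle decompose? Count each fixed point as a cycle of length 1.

Trace each unvisited position around until it returns:
(1) (2 3 5 9 17 33 ... len 12) (4 7 13 25 49 32 ... len 12) (6 11 21 41 16 31 ... len 12) (8 15 29 57 48 30 ... len 12) (12 23 45 24 47 28 ... len 12) (14 27 53 40) (66)
8 cycles in total.

8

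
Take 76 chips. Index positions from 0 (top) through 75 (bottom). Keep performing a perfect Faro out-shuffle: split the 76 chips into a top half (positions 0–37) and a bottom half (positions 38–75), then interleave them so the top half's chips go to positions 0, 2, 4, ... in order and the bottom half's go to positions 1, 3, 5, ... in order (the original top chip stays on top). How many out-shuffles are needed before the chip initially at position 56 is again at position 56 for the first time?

20

Follow position 56 under repeated out-shuffles:
56 → 37 → 74 → 73 → 71 → 67 → 59 → 43 → 11 → 22 → 44 → 13 → 26 → 52 → 29 → 58 → 41 → 7 → 14 → 28 → 56
It first returns after 20 out-shuffles.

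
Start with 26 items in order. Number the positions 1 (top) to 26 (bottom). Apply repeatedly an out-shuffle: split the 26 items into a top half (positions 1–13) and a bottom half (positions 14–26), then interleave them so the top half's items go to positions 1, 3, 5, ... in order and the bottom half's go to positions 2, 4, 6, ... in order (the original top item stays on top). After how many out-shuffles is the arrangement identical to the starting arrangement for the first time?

The out-shuffle permutes the 26 positions with cycle lengths [1, 1, 4, 20].
Every item is home exactly when every cycle has completed a whole number of laps, i.e. after lcm(1, 4, 20) = 20 out-shuffles.

20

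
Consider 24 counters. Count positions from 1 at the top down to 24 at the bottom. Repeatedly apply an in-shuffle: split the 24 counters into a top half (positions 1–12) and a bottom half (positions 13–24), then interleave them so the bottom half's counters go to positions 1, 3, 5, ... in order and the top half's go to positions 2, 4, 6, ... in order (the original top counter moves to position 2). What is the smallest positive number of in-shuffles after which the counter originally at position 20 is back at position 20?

4

Follow position 20 under repeated in-shuffles:
20 → 15 → 5 → 10 → 20
It first returns after 4 in-shuffles.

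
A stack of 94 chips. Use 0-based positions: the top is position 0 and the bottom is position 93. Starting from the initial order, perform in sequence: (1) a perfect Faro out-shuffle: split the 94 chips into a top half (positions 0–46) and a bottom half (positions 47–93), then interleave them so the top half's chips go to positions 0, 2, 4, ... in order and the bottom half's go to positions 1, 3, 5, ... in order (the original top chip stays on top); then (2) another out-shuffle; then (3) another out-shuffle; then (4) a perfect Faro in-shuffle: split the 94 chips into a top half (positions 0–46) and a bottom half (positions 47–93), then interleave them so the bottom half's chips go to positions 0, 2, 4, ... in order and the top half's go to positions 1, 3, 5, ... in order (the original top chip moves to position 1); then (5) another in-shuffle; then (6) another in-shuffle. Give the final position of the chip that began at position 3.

Track the chip from position 3 forward through each operation:
  after op 1 (out-shuffle): 3 → 6
  after op 2 (out-shuffle): 6 → 12
  after op 3 (out-shuffle): 12 → 24
  after op 4 (in-shuffle): 24 → 49
  after op 5 (in-shuffle): 49 → 4
  after op 6 (in-shuffle): 4 → 9

9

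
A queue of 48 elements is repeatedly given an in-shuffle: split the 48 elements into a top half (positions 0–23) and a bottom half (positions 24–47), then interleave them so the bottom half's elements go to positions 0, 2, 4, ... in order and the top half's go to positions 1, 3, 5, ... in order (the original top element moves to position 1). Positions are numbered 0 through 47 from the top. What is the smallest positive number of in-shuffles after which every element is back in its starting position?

21

The in-shuffle permutes the 48 positions with cycle lengths [3, 3, 21, 21].
Every element is home exactly when every cycle has completed a whole number of laps, i.e. after lcm(3, 21) = 21 in-shuffles.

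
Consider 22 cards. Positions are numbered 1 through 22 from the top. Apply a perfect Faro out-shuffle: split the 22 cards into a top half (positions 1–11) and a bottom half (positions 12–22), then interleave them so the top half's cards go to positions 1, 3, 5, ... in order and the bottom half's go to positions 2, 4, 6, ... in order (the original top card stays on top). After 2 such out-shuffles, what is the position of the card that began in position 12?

Track the card's position through each out-shuffle:
12 → 2 → 3

3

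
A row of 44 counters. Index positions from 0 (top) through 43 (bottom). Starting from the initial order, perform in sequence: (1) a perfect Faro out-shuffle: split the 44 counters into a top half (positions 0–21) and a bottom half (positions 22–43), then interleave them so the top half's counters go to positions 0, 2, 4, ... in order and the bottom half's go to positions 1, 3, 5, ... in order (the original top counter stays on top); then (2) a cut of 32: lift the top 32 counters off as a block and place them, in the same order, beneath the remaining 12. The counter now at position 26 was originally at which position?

7

Undo the operations in reverse order, starting from position 26:
  undo op 2 (cut 32): 26 ← 14
  undo op 1 (out-shuffle, from top half): 14 ← 7
So the counter at position 26 came from original position 7.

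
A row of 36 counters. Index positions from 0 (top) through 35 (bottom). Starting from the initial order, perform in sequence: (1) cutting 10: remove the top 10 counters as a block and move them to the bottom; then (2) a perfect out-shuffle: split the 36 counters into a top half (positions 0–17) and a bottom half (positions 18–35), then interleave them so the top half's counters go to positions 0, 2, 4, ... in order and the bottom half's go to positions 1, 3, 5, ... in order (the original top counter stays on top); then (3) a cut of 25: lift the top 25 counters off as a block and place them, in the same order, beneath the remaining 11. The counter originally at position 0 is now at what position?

28

Track the counter from position 0 forward through each operation:
  after op 1 (cut 10): 0 → 26
  after op 2 (out-shuffle): 26 → 17
  after op 3 (cut 25): 17 → 28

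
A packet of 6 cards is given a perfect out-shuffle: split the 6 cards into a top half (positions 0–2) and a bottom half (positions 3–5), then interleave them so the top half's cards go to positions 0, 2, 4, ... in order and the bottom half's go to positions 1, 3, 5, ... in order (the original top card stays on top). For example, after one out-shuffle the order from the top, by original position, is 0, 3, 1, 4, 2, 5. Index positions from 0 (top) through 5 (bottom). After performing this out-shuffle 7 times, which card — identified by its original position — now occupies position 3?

Work backwards from position 3, undoing one out-shuffle at a time:
3 ← 4 ← 2 ← 1 ← 3 ← 4 ← 2 ← 1
So the card now at position 3 started at position 1.

1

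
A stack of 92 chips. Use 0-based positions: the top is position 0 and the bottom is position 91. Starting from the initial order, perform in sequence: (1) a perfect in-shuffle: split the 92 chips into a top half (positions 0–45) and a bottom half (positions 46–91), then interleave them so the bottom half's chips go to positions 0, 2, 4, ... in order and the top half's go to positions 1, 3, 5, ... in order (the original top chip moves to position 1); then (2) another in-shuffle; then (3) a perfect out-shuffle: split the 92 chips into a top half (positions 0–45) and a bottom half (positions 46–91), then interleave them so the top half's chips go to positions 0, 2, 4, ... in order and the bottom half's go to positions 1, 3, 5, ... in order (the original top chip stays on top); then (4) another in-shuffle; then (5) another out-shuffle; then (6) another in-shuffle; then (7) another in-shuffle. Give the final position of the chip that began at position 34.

Track the chip from position 34 forward through each operation:
  after op 1 (in-shuffle): 34 → 69
  after op 2 (in-shuffle): 69 → 46
  after op 3 (out-shuffle): 46 → 1
  after op 4 (in-shuffle): 1 → 3
  after op 5 (out-shuffle): 3 → 6
  after op 6 (in-shuffle): 6 → 13
  after op 7 (in-shuffle): 13 → 27

27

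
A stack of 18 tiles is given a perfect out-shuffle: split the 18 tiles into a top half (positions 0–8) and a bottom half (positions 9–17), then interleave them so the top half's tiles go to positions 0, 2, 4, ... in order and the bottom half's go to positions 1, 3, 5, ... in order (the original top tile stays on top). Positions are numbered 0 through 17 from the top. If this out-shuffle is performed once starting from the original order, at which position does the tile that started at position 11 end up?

5

Track the tile's position through each out-shuffle:
11 → 5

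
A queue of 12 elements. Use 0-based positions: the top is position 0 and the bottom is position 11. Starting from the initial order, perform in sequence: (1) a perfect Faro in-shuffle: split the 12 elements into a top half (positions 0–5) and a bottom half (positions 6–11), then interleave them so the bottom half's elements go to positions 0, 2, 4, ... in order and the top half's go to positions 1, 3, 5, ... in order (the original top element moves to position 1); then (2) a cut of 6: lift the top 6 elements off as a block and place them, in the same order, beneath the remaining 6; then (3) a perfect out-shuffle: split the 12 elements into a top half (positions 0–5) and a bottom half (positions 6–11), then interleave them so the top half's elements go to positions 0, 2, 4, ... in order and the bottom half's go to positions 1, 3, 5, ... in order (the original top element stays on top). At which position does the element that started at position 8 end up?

Track the element from position 8 forward through each operation:
  after op 1 (in-shuffle): 8 → 4
  after op 2 (cut 6): 4 → 10
  after op 3 (out-shuffle): 10 → 9

9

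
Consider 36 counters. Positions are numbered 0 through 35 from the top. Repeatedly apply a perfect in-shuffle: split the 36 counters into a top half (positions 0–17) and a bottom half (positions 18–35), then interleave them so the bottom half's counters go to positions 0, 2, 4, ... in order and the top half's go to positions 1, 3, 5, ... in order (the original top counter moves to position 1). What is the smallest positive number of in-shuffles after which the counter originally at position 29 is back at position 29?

36

Follow position 29 under repeated in-shuffles:
29 → 22 → 8 → 17 → 35 → 34 → 32 → 28 → ... → 29 (length 36)
It first returns after 36 in-shuffles.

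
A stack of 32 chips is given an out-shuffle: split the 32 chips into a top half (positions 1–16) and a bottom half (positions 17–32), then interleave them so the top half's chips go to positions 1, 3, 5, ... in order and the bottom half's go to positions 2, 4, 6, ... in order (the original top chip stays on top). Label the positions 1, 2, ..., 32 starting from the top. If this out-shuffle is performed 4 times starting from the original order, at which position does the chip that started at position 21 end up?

11

Track the chip's position through each out-shuffle:
21 → 10 → 19 → 6 → 11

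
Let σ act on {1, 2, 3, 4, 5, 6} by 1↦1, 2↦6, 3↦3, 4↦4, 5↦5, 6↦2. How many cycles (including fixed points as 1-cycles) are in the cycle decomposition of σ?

Cycle decomposition: (1) (2 6) (3) (4) (5).
5 cycles.

5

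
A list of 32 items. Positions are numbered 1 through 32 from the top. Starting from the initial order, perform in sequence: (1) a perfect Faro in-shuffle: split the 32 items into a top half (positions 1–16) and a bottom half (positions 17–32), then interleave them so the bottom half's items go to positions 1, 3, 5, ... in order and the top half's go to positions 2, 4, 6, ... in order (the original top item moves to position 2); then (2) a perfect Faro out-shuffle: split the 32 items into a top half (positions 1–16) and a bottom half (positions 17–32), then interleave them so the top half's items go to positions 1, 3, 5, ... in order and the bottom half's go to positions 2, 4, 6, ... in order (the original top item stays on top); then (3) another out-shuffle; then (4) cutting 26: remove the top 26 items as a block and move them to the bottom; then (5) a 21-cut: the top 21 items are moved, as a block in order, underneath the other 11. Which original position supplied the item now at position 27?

22

Undo the operations in reverse order, starting from position 27:
  undo op 5 (cut 21): 27 ← 16
  undo op 4 (cut 26): 16 ← 10
  undo op 3 (out-shuffle, from bottom half): 10 ← 21
  undo op 2 (out-shuffle, from top half): 21 ← 11
  undo op 1 (in-shuffle, from bottom half): 11 ← 22
So the item at position 27 came from original position 22.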